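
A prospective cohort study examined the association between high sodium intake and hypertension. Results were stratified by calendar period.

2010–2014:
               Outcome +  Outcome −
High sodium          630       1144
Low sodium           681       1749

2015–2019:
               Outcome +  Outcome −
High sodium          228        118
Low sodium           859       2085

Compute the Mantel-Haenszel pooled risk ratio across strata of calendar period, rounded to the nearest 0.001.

RR_MH = Σ(aᵢ·n₀ᵢ/nᵢ) / Σ(cᵢ·n₁ᵢ/nᵢ), with n₁ᵢ = aᵢ+bᵢ (exposed), n₀ᵢ = cᵢ+dᵢ (unexposed), nᵢ = n₁ᵢ+n₀ᵢ.
Stratum 1 (2010–2014): n₁ = 1774, n₀ = 2430, n = 4204; a·n₀/n = 630·2430/4204 = 364.1532; c·n₁/n = 681·1774/4204 = 287.3677
Stratum 2 (2015–2019): n₁ = 346, n₀ = 2944, n = 3290; a·n₀/n = 228·2944/3290 = 204.0219; c·n₁/n = 859·346/3290 = 90.3386
RR_MH = (364.1532 + 204.0219) / (287.3677 + 90.3386) = 568.1751 / 377.7063 = 1.50428

1.504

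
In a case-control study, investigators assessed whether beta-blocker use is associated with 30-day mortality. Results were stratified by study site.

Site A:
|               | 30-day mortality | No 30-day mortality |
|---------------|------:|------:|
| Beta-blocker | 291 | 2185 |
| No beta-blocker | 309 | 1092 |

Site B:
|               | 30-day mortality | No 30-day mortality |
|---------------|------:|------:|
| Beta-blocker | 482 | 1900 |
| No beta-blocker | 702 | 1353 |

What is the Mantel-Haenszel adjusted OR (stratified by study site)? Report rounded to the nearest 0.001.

OR_MH = Σ(aᵢdᵢ/nᵢ) / Σ(bᵢcᵢ/nᵢ), where nᵢ is the stratum total.
Stratum 1 (Site A): n = 3877; a·d/n = 291·1092/3877 = 81.9634; b·c/n = 2185·309/3877 = 174.1462
Stratum 2 (Site B): n = 4437; a·d/n = 482·1353/4437 = 146.9790; b·c/n = 1900·702/4437 = 300.6085
OR_MH = (81.9634 + 146.9790) / (174.1462 + 300.6085) = 228.9424 / 474.7548 = 0.48223

0.482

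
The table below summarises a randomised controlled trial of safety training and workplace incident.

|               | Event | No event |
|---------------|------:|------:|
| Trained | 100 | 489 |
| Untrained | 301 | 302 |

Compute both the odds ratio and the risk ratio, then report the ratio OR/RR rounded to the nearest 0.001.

0.603

Cells: a = 100, b = 489, c = 301, d = 302.
OR = (100·302)/(489·301) = 30200/147189 = 0.20518
Risk in exposed = 100/589 = 0.16978; risk in unexposed = 301/603 = 0.49917; RR = 0.34012
OR/RR = 0.20518 / 0.34012 = 0.60325
The outcome is not rare, so the OR lies further from 1 than the RR.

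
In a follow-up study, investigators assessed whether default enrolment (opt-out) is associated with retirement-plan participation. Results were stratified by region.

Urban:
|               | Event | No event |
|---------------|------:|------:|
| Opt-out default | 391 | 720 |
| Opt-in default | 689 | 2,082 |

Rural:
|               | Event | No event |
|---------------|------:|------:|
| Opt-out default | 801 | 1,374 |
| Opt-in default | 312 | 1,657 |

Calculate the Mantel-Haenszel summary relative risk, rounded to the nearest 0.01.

RR_MH = Σ(aᵢ·n₀ᵢ/nᵢ) / Σ(cᵢ·n₁ᵢ/nᵢ), with n₁ᵢ = aᵢ+bᵢ (exposed), n₀ᵢ = cᵢ+dᵢ (unexposed), nᵢ = n₁ᵢ+n₀ᵢ.
Stratum 1 (Urban): n₁ = 1111, n₀ = 2771, n = 3882; a·n₀/n = 391·2771/3882 = 279.0987; c·n₁/n = 689·1111/3882 = 197.1868
Stratum 2 (Rural): n₁ = 2175, n₀ = 1969, n = 4144; a·n₀/n = 801·1969/4144 = 380.5910; c·n₁/n = 312·2175/4144 = 163.7548
RR_MH = (279.0987 + 380.5910) / (197.1868 + 163.7548) = 659.6896 / 360.9416 = 1.82769

1.83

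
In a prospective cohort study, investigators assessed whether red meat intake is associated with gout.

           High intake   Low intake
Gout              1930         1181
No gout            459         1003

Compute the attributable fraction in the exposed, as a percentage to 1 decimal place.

33.1

Reading the table with exposure as columns: a = 1930 (High intake, case), b = 459 (High intake, non-case), c = 1181 (Low intake, case), d = 1003.
Risk in exposed = 1930/2389 = 0.80787; risk in unexposed = 1181/2184 = 0.54075.
RR = 0.80787/0.54075 = 1.49398
AR% = (RR − 1)/RR × 100 = (1.49398 − 1)/1.49398 × 100 = 33.0646%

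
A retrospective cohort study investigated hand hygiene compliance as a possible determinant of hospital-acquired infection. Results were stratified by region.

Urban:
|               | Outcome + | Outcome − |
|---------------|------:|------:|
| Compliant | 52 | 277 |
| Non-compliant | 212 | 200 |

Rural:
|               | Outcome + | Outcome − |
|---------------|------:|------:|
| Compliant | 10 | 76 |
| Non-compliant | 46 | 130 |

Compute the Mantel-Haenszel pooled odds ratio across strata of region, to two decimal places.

0.21

OR_MH = Σ(aᵢdᵢ/nᵢ) / Σ(bᵢcᵢ/nᵢ), where nᵢ is the stratum total.
Stratum 1 (Urban): n = 741; a·d/n = 52·200/741 = 14.0351; b·c/n = 277·212/741 = 79.2497
Stratum 2 (Rural): n = 262; a·d/n = 10·130/262 = 4.9618; b·c/n = 76·46/262 = 13.3435
OR_MH = (14.0351 + 4.9618) / (79.2497 + 13.3435) = 18.9969 / 92.5932 = 0.20517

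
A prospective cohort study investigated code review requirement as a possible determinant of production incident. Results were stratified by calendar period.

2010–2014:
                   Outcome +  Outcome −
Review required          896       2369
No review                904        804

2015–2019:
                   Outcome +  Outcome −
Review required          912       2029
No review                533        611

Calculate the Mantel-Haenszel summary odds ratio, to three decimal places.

OR_MH = Σ(aᵢdᵢ/nᵢ) / Σ(bᵢcᵢ/nᵢ), where nᵢ is the stratum total.
Stratum 1 (2010–2014): n = 4973; a·d/n = 896·804/4973 = 144.8590; b·c/n = 2369·904/4973 = 430.6407
Stratum 2 (2015–2019): n = 4085; a·d/n = 912·611/4085 = 136.4093; b·c/n = 2029·533/4085 = 264.7386
OR_MH = (144.8590 + 136.4093) / (430.6407 + 264.7386) = 281.2683 / 695.3792 = 0.40448

0.404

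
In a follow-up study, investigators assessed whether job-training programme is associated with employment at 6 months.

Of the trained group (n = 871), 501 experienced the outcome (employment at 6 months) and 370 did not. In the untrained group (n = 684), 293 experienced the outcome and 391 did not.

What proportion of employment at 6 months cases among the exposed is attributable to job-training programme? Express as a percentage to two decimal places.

From the description: a = 501, b = 370, c = 293, d = 391.
Risk in exposed = 501/871 = 0.57520; risk in unexposed = 293/684 = 0.42836.
RR = 0.57520/0.42836 = 1.34279
AR% = (RR − 1)/RR × 100 = (1.34279 − 1)/1.34279 × 100 = 25.5282%

25.53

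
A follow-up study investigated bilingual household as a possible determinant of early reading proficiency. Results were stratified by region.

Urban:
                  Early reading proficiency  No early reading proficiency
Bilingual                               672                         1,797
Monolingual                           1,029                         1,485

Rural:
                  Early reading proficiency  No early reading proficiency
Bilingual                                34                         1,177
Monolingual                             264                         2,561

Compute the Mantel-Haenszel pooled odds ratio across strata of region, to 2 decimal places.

OR_MH = Σ(aᵢdᵢ/nᵢ) / Σ(bᵢcᵢ/nᵢ), where nᵢ is the stratum total.
Stratum 1 (Urban): n = 4983; a·d/n = 672·1485/4983 = 200.2649; b·c/n = 1797·1029/4983 = 371.0843
Stratum 2 (Rural): n = 4036; a·d/n = 34·2561/4036 = 21.5743; b·c/n = 1177·264/4036 = 76.9891
OR_MH = (200.2649 + 21.5743) / (371.0843 + 76.9891) = 221.8392 / 448.0734 = 0.49510

0.50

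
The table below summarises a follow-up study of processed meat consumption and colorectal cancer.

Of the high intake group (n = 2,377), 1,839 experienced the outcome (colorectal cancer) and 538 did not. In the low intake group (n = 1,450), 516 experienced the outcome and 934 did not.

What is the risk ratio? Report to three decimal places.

From the description: a = 1839, b = 538, c = 516, d = 934.
Risk in exposed = 1839/2377 = 0.77366; risk in unexposed = 516/1450 = 0.35586.
RR = 0.77366 / 0.35586 = 2.17406
The risk among the exposed is 2.17 times that among the unexposed.

2.174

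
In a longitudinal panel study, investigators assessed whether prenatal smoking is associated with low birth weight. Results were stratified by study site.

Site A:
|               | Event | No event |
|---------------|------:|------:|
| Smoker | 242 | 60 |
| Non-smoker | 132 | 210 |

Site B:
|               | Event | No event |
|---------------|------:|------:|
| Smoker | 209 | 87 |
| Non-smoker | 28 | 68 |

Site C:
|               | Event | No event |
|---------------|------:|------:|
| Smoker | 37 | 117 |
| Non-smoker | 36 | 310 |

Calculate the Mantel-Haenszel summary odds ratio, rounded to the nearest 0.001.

OR_MH = Σ(aᵢdᵢ/nᵢ) / Σ(bᵢcᵢ/nᵢ), where nᵢ is the stratum total.
Stratum 1 (Site A): n = 644; a·d/n = 242·210/644 = 78.9130; b·c/n = 60·132/644 = 12.2981
Stratum 2 (Site B): n = 392; a·d/n = 209·68/392 = 36.2551; b·c/n = 87·28/392 = 6.2143
Stratum 3 (Site C): n = 500; a·d/n = 37·310/500 = 22.9400; b·c/n = 117·36/500 = 8.4240
OR_MH = (78.9130 + 36.2551 + 22.9400) / (12.2981 + 6.2143 + 8.4240) = 138.1081 / 26.9364 = 5.12719

5.127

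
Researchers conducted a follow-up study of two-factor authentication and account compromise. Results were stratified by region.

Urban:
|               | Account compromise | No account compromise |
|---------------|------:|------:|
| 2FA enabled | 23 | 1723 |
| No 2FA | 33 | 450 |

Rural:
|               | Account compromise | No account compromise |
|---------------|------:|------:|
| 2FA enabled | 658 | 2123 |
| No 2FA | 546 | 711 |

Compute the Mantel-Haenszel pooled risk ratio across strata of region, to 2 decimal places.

RR_MH = Σ(aᵢ·n₀ᵢ/nᵢ) / Σ(cᵢ·n₁ᵢ/nᵢ), with n₁ᵢ = aᵢ+bᵢ (exposed), n₀ᵢ = cᵢ+dᵢ (unexposed), nᵢ = n₁ᵢ+n₀ᵢ.
Stratum 1 (Urban): n₁ = 1746, n₀ = 483, n = 2229; a·n₀/n = 23·483/2229 = 4.9838; c·n₁/n = 33·1746/2229 = 25.8493
Stratum 2 (Rural): n₁ = 2781, n₀ = 1257, n = 4038; a·n₀/n = 658·1257/4038 = 204.8306; c·n₁/n = 546·2781/4038 = 376.0342
RR_MH = (4.9838 + 204.8306) / (25.8493 + 376.0342) = 209.8145 / 401.8834 = 0.52208

0.52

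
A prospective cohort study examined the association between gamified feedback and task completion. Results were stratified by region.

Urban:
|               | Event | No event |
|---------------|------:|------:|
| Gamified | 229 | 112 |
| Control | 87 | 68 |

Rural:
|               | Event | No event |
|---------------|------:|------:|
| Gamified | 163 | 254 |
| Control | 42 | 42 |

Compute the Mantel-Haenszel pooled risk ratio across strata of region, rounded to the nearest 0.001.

1.043

RR_MH = Σ(aᵢ·n₀ᵢ/nᵢ) / Σ(cᵢ·n₁ᵢ/nᵢ), with n₁ᵢ = aᵢ+bᵢ (exposed), n₀ᵢ = cᵢ+dᵢ (unexposed), nᵢ = n₁ᵢ+n₀ᵢ.
Stratum 1 (Urban): n₁ = 341, n₀ = 155, n = 496; a·n₀/n = 229·155/496 = 71.5625; c·n₁/n = 87·341/496 = 59.8125
Stratum 2 (Rural): n₁ = 417, n₀ = 84, n = 501; a·n₀/n = 163·84/501 = 27.3293; c·n₁/n = 42·417/501 = 34.9581
RR_MH = (71.5625 + 27.3293) / (59.8125 + 34.9581) = 98.8918 / 94.7706 = 1.04349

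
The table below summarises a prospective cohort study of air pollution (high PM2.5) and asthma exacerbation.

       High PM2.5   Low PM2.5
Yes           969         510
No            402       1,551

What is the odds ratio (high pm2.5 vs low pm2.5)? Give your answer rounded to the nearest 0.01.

7.33

Reading the table with exposure as columns: a = 969 (High PM2.5, case), b = 402 (High PM2.5, non-case), c = 510 (Low PM2.5, case), d = 1551.
OR = (a·d)/(b·c) = (969 × 1551) / (402 × 510) = 1502919 / 205020 = 7.33060
The odds of asthma exacerbation are about 7.33 times as high in the high pm2.5 group.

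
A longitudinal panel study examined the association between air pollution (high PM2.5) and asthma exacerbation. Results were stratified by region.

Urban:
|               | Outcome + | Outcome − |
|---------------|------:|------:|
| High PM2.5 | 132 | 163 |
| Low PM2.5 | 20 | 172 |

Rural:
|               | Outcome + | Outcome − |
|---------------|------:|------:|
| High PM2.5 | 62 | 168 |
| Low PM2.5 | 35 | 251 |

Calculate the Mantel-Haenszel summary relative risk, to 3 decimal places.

RR_MH = Σ(aᵢ·n₀ᵢ/nᵢ) / Σ(cᵢ·n₁ᵢ/nᵢ), with n₁ᵢ = aᵢ+bᵢ (exposed), n₀ᵢ = cᵢ+dᵢ (unexposed), nᵢ = n₁ᵢ+n₀ᵢ.
Stratum 1 (Urban): n₁ = 295, n₀ = 192, n = 487; a·n₀/n = 132·192/487 = 52.0411; c·n₁/n = 20·295/487 = 12.1150
Stratum 2 (Rural): n₁ = 230, n₀ = 286, n = 516; a·n₀/n = 62·286/516 = 34.3643; c·n₁/n = 35·230/516 = 15.6008
RR_MH = (52.0411 + 34.3643) / (12.1150 + 15.6008) = 86.4054 / 27.7158 = 3.11755

3.118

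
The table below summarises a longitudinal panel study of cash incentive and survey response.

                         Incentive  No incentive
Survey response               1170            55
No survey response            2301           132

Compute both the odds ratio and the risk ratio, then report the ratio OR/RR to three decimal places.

1.065

Reading the table with exposure as columns: a = 1170 (Incentive, case), b = 2301 (Incentive, non-case), c = 55 (No incentive, case), d = 132.
OR = (1170·132)/(2301·55) = 154440/126555 = 1.22034
Risk in exposed = 1170/3471 = 0.33708; risk in unexposed = 55/187 = 0.29412; RR = 1.14607
OR/RR = 1.22034 / 1.14607 = 1.06481
The outcome is not rare, so the OR lies further from 1 than the RR.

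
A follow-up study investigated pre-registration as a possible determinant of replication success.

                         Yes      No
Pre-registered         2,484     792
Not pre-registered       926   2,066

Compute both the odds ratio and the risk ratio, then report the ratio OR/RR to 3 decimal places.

Cells: a = 2484, b = 792, c = 926, d = 2066.
OR = (2484·2066)/(792·926) = 5131944/733392 = 6.99755
Risk in exposed = 2484/3276 = 0.75824; risk in unexposed = 926/2992 = 0.30949; RR = 2.44996
OR/RR = 6.99755 / 2.44996 = 2.85619
The outcome is not rare, so the OR lies further from 1 than the RR.

2.856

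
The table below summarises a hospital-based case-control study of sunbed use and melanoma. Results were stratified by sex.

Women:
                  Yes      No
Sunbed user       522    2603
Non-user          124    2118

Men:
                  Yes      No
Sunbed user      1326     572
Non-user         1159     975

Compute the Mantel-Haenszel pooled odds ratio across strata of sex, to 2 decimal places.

OR_MH = Σ(aᵢdᵢ/nᵢ) / Σ(bᵢcᵢ/nᵢ), where nᵢ is the stratum total.
Stratum 1 (Women): n = 5367; a·d/n = 522·2118/5367 = 205.9989; b·c/n = 2603·124/5367 = 60.1401
Stratum 2 (Men): n = 4032; a·d/n = 1326·975/4032 = 320.6473; b·c/n = 572·1159/4032 = 164.4216
OR_MH = (205.9989 + 320.6473) / (60.1401 + 164.4216) = 526.6462 / 224.5617 = 2.34522

2.35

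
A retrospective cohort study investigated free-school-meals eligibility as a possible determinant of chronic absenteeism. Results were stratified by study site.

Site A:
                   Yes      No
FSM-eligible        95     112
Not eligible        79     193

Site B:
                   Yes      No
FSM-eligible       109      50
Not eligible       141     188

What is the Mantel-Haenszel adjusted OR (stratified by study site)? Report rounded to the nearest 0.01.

OR_MH = Σ(aᵢdᵢ/nᵢ) / Σ(bᵢcᵢ/nᵢ), where nᵢ is the stratum total.
Stratum 1 (Site A): n = 479; a·d/n = 95·193/479 = 38.2777; b·c/n = 112·79/479 = 18.4718
Stratum 2 (Site B): n = 488; a·d/n = 109·188/488 = 41.9918; b·c/n = 50·141/488 = 14.4467
OR_MH = (38.2777 + 41.9918) / (18.4718 + 14.4467) = 80.2695 / 32.9185 = 2.43843

2.44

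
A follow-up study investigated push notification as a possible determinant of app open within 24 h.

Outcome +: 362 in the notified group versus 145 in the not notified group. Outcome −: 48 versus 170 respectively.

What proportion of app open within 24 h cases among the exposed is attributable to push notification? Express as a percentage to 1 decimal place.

From the description: a = 362, b = 48, c = 145, d = 170.
Risk in exposed = 362/410 = 0.88293; risk in unexposed = 145/315 = 0.46032.
RR = 0.88293/0.46032 = 1.91808
AR% = (RR − 1)/RR × 100 = (1.91808 − 1)/1.91808 × 100 = 47.8646%

47.9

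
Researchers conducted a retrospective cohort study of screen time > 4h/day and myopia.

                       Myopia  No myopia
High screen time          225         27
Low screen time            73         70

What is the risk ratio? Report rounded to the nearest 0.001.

1.749

Cells: a = 225, b = 27, c = 73, d = 70.
Risk in exposed = 225/252 = 0.89286; risk in unexposed = 73/143 = 0.51049.
RR = 0.89286 / 0.51049 = 1.74902
The risk among the exposed is 1.75 times that among the unexposed.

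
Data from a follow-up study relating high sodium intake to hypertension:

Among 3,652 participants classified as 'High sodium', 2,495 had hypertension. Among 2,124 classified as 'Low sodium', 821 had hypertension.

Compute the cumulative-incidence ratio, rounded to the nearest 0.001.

1.767

From the description: a = 2495, b = 1157, c = 821, d = 1303.
Risk in exposed = 2495/3652 = 0.68319; risk in unexposed = 821/2124 = 0.38653.
RR = 0.68319 / 0.38653 = 1.76747
The risk among the exposed is 1.77 times that among the unexposed.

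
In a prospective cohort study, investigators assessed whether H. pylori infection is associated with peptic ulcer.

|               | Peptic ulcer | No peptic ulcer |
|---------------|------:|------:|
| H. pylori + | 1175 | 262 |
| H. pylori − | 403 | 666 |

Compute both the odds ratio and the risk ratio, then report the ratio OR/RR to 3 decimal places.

Cells: a = 1175, b = 262, c = 403, d = 666.
OR = (1175·666)/(262·403) = 782550/105586 = 7.41149
Risk in exposed = 1175/1437 = 0.81768; risk in unexposed = 403/1069 = 0.37699; RR = 2.16897
OR/RR = 7.41149 / 2.16897 = 3.41706
The outcome is not rare, so the OR lies further from 1 than the RR.

3.417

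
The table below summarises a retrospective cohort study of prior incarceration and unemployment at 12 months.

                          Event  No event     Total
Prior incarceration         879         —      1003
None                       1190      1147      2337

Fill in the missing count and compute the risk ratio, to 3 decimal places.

The missing cell is in the exposed row: 1003 − 879 = 124.
So a = 879, b = 124, c = 1190, d = 1147.
RR = [a/(a+b)] / [c/(c+d)] = (879/1003) / (1190/2337) = 0.87637/0.50920 = 1.72107

1.721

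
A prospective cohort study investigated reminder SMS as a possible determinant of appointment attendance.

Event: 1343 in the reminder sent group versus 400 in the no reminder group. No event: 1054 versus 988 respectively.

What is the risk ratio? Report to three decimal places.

From the description: a = 1343, b = 1054, c = 400, d = 988.
Risk in exposed = 1343/2397 = 0.56028; risk in unexposed = 400/1388 = 0.28818.
RR = 0.56028 / 0.28818 = 1.94418
The risk among the exposed is 1.94 times that among the unexposed.

1.944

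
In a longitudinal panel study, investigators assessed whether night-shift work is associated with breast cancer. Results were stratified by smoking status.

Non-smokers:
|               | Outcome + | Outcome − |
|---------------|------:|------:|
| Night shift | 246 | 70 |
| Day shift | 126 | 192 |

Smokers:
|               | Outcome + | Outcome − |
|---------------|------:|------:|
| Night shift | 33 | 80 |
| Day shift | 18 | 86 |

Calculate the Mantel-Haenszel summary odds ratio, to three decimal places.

OR_MH = Σ(aᵢdᵢ/nᵢ) / Σ(bᵢcᵢ/nᵢ), where nᵢ is the stratum total.
Stratum 1 (Non-smokers): n = 634; a·d/n = 246·192/634 = 74.4984; b·c/n = 70·126/634 = 13.9117
Stratum 2 (Smokers): n = 217; a·d/n = 33·86/217 = 13.0783; b·c/n = 80·18/217 = 6.6359
OR_MH = (74.4984 + 13.0783) / (13.9117 + 6.6359) = 87.5768 / 20.5476 = 4.26214

4.262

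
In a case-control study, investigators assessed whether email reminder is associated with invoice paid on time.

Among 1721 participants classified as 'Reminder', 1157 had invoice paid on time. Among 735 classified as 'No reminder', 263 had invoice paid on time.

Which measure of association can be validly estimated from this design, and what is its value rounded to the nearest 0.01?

From the description: a = 1157, b = 564, c = 263, d = 472.
This is a case-control study: participants were sampled on outcome status, so risks in the source population cannot be estimated directly — relative risk is not valid here. The odds ratio is the appropriate measure.
OR = (a·d)/(b·c) = (1157 × 472) / (564 × 263) = 546104 / 148332 = 3.68163

3.68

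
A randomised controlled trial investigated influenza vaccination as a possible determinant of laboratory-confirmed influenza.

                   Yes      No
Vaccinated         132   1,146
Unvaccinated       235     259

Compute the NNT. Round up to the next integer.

3

Risk in treated group = 132/1278 = 0.10329; risk in control = 235/494 = 0.47571.
Absolute risk reduction = 0.47571 − 0.10329 = 0.37242
NNT = 1 / ARR = 1 / 0.37242 = 2.685 → round up → 3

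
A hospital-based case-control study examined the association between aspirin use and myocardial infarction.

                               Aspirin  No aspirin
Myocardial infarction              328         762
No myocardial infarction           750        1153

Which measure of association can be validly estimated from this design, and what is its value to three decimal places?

Reading the table with exposure as columns: a = 328 (Aspirin, case), b = 750 (Aspirin, non-case), c = 762 (No aspirin, case), d = 1153.
This is a hospital-based case-control study: participants were sampled on outcome status, so risks in the source population cannot be estimated directly — relative risk is not valid here. The odds ratio is the appropriate measure.
OR = (a·d)/(b·c) = (328 × 1153) / (750 × 762) = 378184 / 571500 = 0.66174

0.662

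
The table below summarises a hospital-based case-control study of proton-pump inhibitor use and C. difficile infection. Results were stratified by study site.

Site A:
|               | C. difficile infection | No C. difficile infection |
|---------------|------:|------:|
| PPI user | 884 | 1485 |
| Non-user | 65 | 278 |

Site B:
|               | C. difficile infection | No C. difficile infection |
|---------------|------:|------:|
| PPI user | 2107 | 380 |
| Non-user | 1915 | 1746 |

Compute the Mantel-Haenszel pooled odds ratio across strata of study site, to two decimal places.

4.48

OR_MH = Σ(aᵢdᵢ/nᵢ) / Σ(bᵢcᵢ/nᵢ), where nᵢ is the stratum total.
Stratum 1 (Site A): n = 2712; a·d/n = 884·278/2712 = 90.6165; b·c/n = 1485·65/2712 = 35.5918
Stratum 2 (Site B): n = 6148; a·d/n = 2107·1746/6148 = 598.3770; b·c/n = 380·1915/6148 = 118.3637
OR_MH = (90.6165 + 598.3770) / (35.5918 + 118.3637) = 688.9936 / 153.9555 = 4.47528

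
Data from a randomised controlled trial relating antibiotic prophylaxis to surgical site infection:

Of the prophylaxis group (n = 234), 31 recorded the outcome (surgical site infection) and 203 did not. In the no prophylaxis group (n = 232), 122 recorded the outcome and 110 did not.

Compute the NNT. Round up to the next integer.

Risk in treated group = 31/234 = 0.13248; risk in control = 122/232 = 0.52586.
Absolute risk reduction = 0.52586 − 0.13248 = 0.39338
NNT = 1 / ARR = 1 / 0.39338 = 2.542 → round up → 3

3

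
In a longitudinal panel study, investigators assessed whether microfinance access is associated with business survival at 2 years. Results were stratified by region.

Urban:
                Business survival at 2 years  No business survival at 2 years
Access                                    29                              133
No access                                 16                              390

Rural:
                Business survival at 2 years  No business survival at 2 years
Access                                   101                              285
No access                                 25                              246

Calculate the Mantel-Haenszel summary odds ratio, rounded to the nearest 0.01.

3.96

OR_MH = Σ(aᵢdᵢ/nᵢ) / Σ(bᵢcᵢ/nᵢ), where nᵢ is the stratum total.
Stratum 1 (Urban): n = 568; a·d/n = 29·390/568 = 19.9120; b·c/n = 133·16/568 = 3.7465
Stratum 2 (Rural): n = 657; a·d/n = 101·246/657 = 37.8174; b·c/n = 285·25/657 = 10.8447
OR_MH = (19.9120 + 37.8174) / (3.7465 + 10.8447) = 57.7293 / 14.5912 = 3.95644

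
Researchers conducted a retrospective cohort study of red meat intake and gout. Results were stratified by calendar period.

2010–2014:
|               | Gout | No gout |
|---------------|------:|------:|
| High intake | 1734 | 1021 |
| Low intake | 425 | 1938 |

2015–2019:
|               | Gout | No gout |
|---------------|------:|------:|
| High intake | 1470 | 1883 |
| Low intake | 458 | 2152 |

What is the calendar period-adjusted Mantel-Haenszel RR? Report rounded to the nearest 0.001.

RR_MH = Σ(aᵢ·n₀ᵢ/nᵢ) / Σ(cᵢ·n₁ᵢ/nᵢ), with n₁ᵢ = aᵢ+bᵢ (exposed), n₀ᵢ = cᵢ+dᵢ (unexposed), nᵢ = n₁ᵢ+n₀ᵢ.
Stratum 1 (2010–2014): n₁ = 2755, n₀ = 2363, n = 5118; a·n₀/n = 1734·2363/5118 = 800.5944; c·n₁/n = 425·2755/5118 = 228.7759
Stratum 2 (2015–2019): n₁ = 3353, n₀ = 2610, n = 5963; a·n₀/n = 1470·2610/5963 = 643.4177; c·n₁/n = 458·3353/5963 = 257.5338
RR_MH = (800.5944 + 643.4177) / (228.7759 + 257.5338) = 1444.0121 / 486.3097 = 2.96933

2.969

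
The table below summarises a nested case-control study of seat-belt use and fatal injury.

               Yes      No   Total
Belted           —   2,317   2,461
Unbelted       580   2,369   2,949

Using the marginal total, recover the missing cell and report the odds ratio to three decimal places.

The missing cell is in the exposed row: 2461 − 2317 = 144.
So a = 144, b = 2317, c = 580, d = 2369.
OR = (a·d)/(b·c) = (144 × 2369) / (2317 × 580) = 341136 / 1343860 = 0.25385

0.254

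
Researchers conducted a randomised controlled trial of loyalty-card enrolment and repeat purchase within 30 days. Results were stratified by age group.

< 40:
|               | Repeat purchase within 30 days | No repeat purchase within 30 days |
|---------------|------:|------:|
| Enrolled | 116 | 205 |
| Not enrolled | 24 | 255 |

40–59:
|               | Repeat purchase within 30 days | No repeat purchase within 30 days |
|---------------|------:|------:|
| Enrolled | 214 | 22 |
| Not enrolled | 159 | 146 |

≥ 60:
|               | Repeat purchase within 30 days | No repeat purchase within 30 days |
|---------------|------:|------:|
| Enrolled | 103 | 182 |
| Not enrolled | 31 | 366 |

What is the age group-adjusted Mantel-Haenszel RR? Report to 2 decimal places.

2.46

RR_MH = Σ(aᵢ·n₀ᵢ/nᵢ) / Σ(cᵢ·n₁ᵢ/nᵢ), with n₁ᵢ = aᵢ+bᵢ (exposed), n₀ᵢ = cᵢ+dᵢ (unexposed), nᵢ = n₁ᵢ+n₀ᵢ.
Stratum 1 (< 40): n₁ = 321, n₀ = 279, n = 600; a·n₀/n = 116·279/600 = 53.9400; c·n₁/n = 24·321/600 = 12.8400
Stratum 2 (40–59): n₁ = 236, n₀ = 305, n = 541; a·n₀/n = 214·305/541 = 120.6470; c·n₁/n = 159·236/541 = 69.3604
Stratum 3 (≥ 60): n₁ = 285, n₀ = 397, n = 682; a·n₀/n = 103·397/682 = 59.9575; c·n₁/n = 31·285/682 = 12.9545
RR_MH = (53.9400 + 120.6470 + 59.9575) / (12.8400 + 69.3604 + 12.9545) = 234.5444 / 95.1550 = 2.46487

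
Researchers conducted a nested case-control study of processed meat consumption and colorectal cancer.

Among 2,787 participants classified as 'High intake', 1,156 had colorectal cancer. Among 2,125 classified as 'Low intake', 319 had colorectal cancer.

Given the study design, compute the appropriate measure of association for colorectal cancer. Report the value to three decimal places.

4.013

From the description: a = 1156, b = 1631, c = 319, d = 1806.
This is a nested case-control study: participants were sampled on outcome status, so risks in the source population cannot be estimated directly — relative risk is not valid here. The odds ratio is the appropriate measure.
OR = (a·d)/(b·c) = (1156 × 1806) / (1631 × 319) = 2087736 / 520289 = 4.01265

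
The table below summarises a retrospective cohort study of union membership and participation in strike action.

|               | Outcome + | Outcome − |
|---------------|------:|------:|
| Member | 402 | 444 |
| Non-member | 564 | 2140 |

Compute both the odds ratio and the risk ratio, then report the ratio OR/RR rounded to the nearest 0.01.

1.51

Cells: a = 402, b = 444, c = 564, d = 2140.
OR = (402·2140)/(444·564) = 860280/250416 = 3.43540
Risk in exposed = 402/846 = 0.47518; risk in unexposed = 564/2704 = 0.20858; RR = 2.27816
OR/RR = 3.43540 / 2.27816 = 1.50798
The outcome is not rare, so the OR lies further from 1 than the RR.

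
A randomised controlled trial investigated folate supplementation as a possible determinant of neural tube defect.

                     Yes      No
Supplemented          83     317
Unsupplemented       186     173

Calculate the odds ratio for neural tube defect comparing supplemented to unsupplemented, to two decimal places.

0.24

Cells: a = 83, b = 317, c = 186, d = 173.
OR = (a·d)/(b·c) = (83 × 173) / (317 × 186) = 14359 / 58962 = 0.24353
Exposure is associated with lower odds of neural tube defect (OR = 0.24 < 1).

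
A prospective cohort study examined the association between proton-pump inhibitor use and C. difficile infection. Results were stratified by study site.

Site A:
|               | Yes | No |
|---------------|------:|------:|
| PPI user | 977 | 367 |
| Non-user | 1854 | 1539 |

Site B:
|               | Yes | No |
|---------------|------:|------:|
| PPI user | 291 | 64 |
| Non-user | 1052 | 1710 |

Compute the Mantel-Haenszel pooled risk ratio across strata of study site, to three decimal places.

1.483

RR_MH = Σ(aᵢ·n₀ᵢ/nᵢ) / Σ(cᵢ·n₁ᵢ/nᵢ), with n₁ᵢ = aᵢ+bᵢ (exposed), n₀ᵢ = cᵢ+dᵢ (unexposed), nᵢ = n₁ᵢ+n₀ᵢ.
Stratum 1 (Site A): n₁ = 1344, n₀ = 3393, n = 4737; a·n₀/n = 977·3393/4737 = 699.8018; c·n₁/n = 1854·1344/4737 = 526.0241
Stratum 2 (Site B): n₁ = 355, n₀ = 2762, n = 3117; a·n₀/n = 291·2762/3117 = 257.8576; c·n₁/n = 1052·355/3117 = 119.8139
RR_MH = (699.8018 + 257.8576) / (526.0241 + 119.8139) = 957.6593 / 645.8380 = 1.48282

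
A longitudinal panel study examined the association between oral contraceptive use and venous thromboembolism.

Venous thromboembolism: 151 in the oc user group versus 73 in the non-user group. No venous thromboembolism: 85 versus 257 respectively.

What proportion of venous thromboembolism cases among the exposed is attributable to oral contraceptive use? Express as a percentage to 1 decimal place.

65.4

From the description: a = 151, b = 85, c = 73, d = 257.
Risk in exposed = 151/236 = 0.63983; risk in unexposed = 73/330 = 0.22121.
RR = 0.63983/0.22121 = 2.89238
AR% = (RR − 1)/RR × 100 = (2.89238 − 1)/2.89238 × 100 = 65.4264%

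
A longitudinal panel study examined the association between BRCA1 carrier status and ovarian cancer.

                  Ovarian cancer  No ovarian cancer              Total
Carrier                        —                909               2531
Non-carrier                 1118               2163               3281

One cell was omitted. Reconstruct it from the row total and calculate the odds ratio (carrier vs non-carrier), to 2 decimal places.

3.45

The missing cell is in the exposed row: 2531 − 909 = 1622.
So a = 1622, b = 909, c = 1118, d = 2163.
OR = (a·d)/(b·c) = (1622 × 2163) / (909 × 1118) = 3508386 / 1016262 = 3.45225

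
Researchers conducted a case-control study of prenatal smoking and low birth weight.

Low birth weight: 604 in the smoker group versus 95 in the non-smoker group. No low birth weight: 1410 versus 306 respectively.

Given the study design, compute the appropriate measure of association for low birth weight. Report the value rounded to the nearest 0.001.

1.380

From the description: a = 604, b = 1410, c = 95, d = 306.
This is a case-control study: participants were sampled on outcome status, so risks in the source population cannot be estimated directly — relative risk is not valid here. The odds ratio is the appropriate measure.
OR = (a·d)/(b·c) = (604 × 306) / (1410 × 95) = 184824 / 133950 = 1.37980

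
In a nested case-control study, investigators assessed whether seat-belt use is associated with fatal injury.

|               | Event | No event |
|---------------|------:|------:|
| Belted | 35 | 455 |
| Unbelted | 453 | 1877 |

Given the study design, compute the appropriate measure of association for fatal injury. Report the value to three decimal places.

Cells: a = 35, b = 455, c = 453, d = 1877.
This is a nested case-control study: participants were sampled on outcome status, so risks in the source population cannot be estimated directly — relative risk is not valid here. The odds ratio is the appropriate measure.
OR = (a·d)/(b·c) = (35 × 1877) / (455 × 453) = 65695 / 206115 = 0.31873

0.319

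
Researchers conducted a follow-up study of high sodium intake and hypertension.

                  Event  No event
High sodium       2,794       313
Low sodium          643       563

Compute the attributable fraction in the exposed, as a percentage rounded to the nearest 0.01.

Cells: a = 2794, b = 313, c = 643, d = 563.
Risk in exposed = 2794/3107 = 0.89926; risk in unexposed = 643/1206 = 0.53317.
RR = 0.89926/0.53317 = 1.68664
AR% = (RR − 1)/RR × 100 = (1.68664 − 1)/1.68664 × 100 = 40.7104%

40.71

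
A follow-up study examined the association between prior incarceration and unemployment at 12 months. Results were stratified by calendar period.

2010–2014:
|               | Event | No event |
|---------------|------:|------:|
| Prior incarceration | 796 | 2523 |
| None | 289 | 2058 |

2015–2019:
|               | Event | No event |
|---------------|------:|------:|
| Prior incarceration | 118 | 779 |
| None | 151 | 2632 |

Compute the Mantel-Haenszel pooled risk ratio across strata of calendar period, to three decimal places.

RR_MH = Σ(aᵢ·n₀ᵢ/nᵢ) / Σ(cᵢ·n₁ᵢ/nᵢ), with n₁ᵢ = aᵢ+bᵢ (exposed), n₀ᵢ = cᵢ+dᵢ (unexposed), nᵢ = n₁ᵢ+n₀ᵢ.
Stratum 1 (2010–2014): n₁ = 3319, n₀ = 2347, n = 5666; a·n₀/n = 796·2347/5666 = 329.7233; c·n₁/n = 289·3319/5666 = 169.2889
Stratum 2 (2015–2019): n₁ = 897, n₀ = 2783, n = 3680; a·n₀/n = 118·2783/3680 = 89.2375; c·n₁/n = 151·897/3680 = 36.8062
RR_MH = (329.7233 + 89.2375) / (169.2889 + 36.8062) = 418.9608 / 206.0952 = 2.03285

2.033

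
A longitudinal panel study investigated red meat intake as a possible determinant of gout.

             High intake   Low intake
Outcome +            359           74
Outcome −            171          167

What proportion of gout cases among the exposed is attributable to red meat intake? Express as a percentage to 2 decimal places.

54.67

Reading the table with exposure as columns: a = 359 (High intake, case), b = 171 (High intake, non-case), c = 74 (Low intake, case), d = 167.
Risk in exposed = 359/530 = 0.67736; risk in unexposed = 74/241 = 0.30705.
RR = 0.67736/0.30705 = 2.20599
AR% = (RR − 1)/RR × 100 = (2.20599 − 1)/2.20599 × 100 = 54.6689%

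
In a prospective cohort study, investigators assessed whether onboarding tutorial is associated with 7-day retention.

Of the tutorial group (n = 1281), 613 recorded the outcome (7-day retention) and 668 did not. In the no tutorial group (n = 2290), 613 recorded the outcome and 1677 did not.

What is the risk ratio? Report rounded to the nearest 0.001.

From the description: a = 613, b = 668, c = 613, d = 1677.
Risk in exposed = 613/1281 = 0.47853; risk in unexposed = 613/2290 = 0.26769.
RR = 0.47853 / 0.26769 = 1.78767
The risk among the exposed is 1.79 times that among the unexposed.

1.788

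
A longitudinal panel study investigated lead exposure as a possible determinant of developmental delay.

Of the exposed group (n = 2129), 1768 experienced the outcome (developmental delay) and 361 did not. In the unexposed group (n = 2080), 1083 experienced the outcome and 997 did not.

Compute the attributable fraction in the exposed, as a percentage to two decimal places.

37.30

From the description: a = 1768, b = 361, c = 1083, d = 997.
Risk in exposed = 1768/2129 = 0.83044; risk in unexposed = 1083/2080 = 0.52067.
RR = 0.83044/0.52067 = 1.59493
AR% = (RR − 1)/RR × 100 = (1.59493 − 1)/1.59493 × 100 = 37.3013%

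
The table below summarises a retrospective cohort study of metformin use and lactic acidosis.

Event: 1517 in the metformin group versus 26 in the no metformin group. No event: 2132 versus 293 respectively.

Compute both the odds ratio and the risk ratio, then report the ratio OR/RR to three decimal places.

From the description: a = 1517, b = 2132, c = 26, d = 293.
OR = (1517·293)/(2132·26) = 444481/55432 = 8.01849
Risk in exposed = 1517/3649 = 0.41573; risk in unexposed = 26/319 = 0.08150; RR = 5.10069
OR/RR = 8.01849 / 5.10069 = 1.57204
The outcome is not rare, so the OR lies further from 1 than the RR.

1.572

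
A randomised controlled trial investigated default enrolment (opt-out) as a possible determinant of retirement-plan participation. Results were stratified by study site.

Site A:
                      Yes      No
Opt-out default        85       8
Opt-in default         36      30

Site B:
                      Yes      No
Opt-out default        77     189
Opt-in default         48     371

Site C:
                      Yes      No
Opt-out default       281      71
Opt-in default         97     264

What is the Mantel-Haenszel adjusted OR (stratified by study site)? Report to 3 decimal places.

6.546

OR_MH = Σ(aᵢdᵢ/nᵢ) / Σ(bᵢcᵢ/nᵢ), where nᵢ is the stratum total.
Stratum 1 (Site A): n = 159; a·d/n = 85·30/159 = 16.0377; b·c/n = 8·36/159 = 1.8113
Stratum 2 (Site B): n = 685; a·d/n = 77·371/685 = 41.7036; b·c/n = 189·48/685 = 13.2438
Stratum 3 (Site C): n = 713; a·d/n = 281·264/713 = 104.0449; b·c/n = 71·97/713 = 9.6592
OR_MH = (16.0377 + 41.7036 + 104.0449) / (1.8113 + 13.2438 + 9.6592) = 161.7863 / 24.7143 = 6.54626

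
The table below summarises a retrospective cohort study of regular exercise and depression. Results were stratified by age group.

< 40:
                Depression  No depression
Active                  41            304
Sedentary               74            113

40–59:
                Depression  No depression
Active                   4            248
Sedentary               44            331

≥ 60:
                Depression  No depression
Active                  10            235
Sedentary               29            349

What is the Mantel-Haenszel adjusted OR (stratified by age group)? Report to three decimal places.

0.233

OR_MH = Σ(aᵢdᵢ/nᵢ) / Σ(bᵢcᵢ/nᵢ), where nᵢ is the stratum total.
Stratum 1 (< 40): n = 532; a·d/n = 41·113/532 = 8.7086; b·c/n = 304·74/532 = 42.2857
Stratum 2 (40–59): n = 627; a·d/n = 4·331/627 = 2.1116; b·c/n = 248·44/627 = 17.4035
Stratum 3 (≥ 60): n = 623; a·d/n = 10·349/623 = 5.6019; b·c/n = 235·29/623 = 10.9390
OR_MH = (8.7086 + 2.1116 + 5.6019) / (42.2857 + 17.4035 + 10.9390) = 16.4222 / 70.6282 = 0.23252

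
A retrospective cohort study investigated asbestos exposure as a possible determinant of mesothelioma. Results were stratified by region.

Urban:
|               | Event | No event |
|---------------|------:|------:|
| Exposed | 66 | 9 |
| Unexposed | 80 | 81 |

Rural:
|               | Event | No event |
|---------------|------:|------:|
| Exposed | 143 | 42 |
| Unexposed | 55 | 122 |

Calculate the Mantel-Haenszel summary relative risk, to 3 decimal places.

2.147

RR_MH = Σ(aᵢ·n₀ᵢ/nᵢ) / Σ(cᵢ·n₁ᵢ/nᵢ), with n₁ᵢ = aᵢ+bᵢ (exposed), n₀ᵢ = cᵢ+dᵢ (unexposed), nᵢ = n₁ᵢ+n₀ᵢ.
Stratum 1 (Urban): n₁ = 75, n₀ = 161, n = 236; a·n₀/n = 66·161/236 = 45.0254; c·n₁/n = 80·75/236 = 25.4237
Stratum 2 (Rural): n₁ = 185, n₀ = 177, n = 362; a·n₀/n = 143·177/362 = 69.9199; c·n₁/n = 55·185/362 = 28.1077
RR_MH = (45.0254 + 69.9199) / (25.4237 + 28.1077) = 114.9453 / 53.5315 = 2.14725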